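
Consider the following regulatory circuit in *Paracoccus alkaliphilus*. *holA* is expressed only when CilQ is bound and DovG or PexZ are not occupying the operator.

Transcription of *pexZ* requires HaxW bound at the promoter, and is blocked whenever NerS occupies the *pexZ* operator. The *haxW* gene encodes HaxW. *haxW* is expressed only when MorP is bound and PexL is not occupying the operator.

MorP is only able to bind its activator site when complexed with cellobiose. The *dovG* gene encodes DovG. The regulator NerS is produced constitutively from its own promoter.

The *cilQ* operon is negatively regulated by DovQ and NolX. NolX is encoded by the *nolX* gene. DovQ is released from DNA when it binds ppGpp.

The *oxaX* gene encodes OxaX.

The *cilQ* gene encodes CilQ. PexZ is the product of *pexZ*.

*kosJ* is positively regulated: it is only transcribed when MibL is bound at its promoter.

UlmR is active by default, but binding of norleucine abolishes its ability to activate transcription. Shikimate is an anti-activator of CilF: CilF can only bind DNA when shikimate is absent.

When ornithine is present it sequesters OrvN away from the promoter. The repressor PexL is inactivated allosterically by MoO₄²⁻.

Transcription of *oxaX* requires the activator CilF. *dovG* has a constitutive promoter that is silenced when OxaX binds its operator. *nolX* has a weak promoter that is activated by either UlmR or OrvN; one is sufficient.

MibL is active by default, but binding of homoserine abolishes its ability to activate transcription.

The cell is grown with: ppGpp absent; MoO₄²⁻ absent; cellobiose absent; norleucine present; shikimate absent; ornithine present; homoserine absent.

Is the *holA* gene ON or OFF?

ppGpp is absent, so DovQ is active.
Norleucine is present, so UlmR is inactive.
Ornithine is present, so OrvN is inactive.
No activator is available at the *nolX* promoter, so *nolX* is not transcribed.
So NolX is not produced.
With repressor DovQ bound, *cilQ* is not transcribed.
So CilQ is not produced.
Shikimate is absent, so CilF is active.
No repressor is bound and CilF is active, so *oxaX* is transcribed.
So OxaX is produced and active.
With repressor OxaX bound, *dovG* is not transcribed.
So DovG is not produced.
Cellobiose is absent, so MorP is inactive.
MoO₄²⁻ is absent, so PexL is active.
With repressor PexL bound, *haxW* is not transcribed.
So HaxW is not produced.
NerS is produced constitutively and is active.
With repressor NerS bound, *pexZ* is not transcribed.
So PexZ is not produced.
Required activator CilQ is absent, so *holA* is not transcribed.

OFF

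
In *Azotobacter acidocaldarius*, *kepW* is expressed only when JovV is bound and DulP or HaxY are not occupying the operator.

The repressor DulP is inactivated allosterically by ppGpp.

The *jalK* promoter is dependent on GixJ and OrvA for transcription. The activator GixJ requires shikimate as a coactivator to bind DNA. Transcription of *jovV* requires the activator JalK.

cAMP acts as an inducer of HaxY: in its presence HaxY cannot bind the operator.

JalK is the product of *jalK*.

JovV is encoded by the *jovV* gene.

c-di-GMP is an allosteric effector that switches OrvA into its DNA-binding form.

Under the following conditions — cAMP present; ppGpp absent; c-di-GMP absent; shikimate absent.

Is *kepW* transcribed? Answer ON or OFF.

OFF

Shikimate is absent, so GixJ is inactive.
c-di-GMP is absent, so OrvA is inactive.
Required activator GixJ is absent, so *jalK* is not transcribed.
So JalK is not produced.
Required activator JalK is absent, so *jovV* is not transcribed.
So JovV is not produced.
ppGpp is absent, so DulP is active.
cAMP is present, so HaxY is inactive.
With repressor DulP bound, *kepW* is not transcribed.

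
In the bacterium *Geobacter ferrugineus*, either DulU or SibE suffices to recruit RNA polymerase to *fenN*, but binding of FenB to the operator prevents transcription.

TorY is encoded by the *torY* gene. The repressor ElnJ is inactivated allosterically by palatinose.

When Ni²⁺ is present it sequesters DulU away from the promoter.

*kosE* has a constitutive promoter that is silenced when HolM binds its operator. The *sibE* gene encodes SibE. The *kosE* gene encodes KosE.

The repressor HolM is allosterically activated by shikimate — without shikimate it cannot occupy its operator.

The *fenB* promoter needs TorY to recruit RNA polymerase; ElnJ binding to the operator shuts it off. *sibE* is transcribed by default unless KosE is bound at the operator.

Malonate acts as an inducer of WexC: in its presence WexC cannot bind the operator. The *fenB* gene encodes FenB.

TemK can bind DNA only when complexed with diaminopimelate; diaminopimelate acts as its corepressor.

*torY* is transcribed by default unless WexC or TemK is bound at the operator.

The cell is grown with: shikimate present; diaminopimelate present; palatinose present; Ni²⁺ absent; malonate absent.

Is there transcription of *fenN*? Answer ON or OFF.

Ni²⁺ is absent, so DulU is active.
Palatinose is present, so ElnJ is inactive.
Malonate is absent, so WexC is active.
Diaminopimelate is present, so TemK is active.
With repressor WexC bound, *torY* is not transcribed.
So TorY is not produced.
Required activator TorY is absent, so *fenB* is not transcribed.
So FenB is not produced.
Shikimate is present, so HolM is active.
With repressor HolM bound, *kosE* is not transcribed.
So KosE is not produced.
With no repressor bound, *sibE* is transcribed.
So SibE is produced and active.
Activator DulU is present, so *fenN* is transcribed.

ON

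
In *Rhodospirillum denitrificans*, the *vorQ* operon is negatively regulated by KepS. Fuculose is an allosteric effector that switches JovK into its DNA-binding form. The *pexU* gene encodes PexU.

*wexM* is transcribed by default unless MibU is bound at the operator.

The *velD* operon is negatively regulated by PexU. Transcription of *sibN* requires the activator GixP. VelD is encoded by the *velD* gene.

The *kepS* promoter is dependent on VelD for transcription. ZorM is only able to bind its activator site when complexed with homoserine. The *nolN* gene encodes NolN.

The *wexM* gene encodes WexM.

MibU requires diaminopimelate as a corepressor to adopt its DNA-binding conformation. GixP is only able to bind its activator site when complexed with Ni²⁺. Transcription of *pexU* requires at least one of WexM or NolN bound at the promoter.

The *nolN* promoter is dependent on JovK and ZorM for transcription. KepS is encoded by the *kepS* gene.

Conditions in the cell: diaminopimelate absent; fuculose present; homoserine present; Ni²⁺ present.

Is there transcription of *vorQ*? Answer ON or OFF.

ON

Diaminopimelate is absent, so MibU is inactive.
With no repressor bound, *wexM* is transcribed.
So WexM is produced and active.
Fuculose is present, so JovK is active.
Homoserine is present, so ZorM is active.
No repressor is bound and JovK and ZorM are active, so *nolN* is transcribed.
So NolN is produced and active.
Activator WexM is present, so *pexU* is transcribed.
So PexU is produced and active.
With repressor PexU bound, *velD* is not transcribed.
So VelD is not produced.
Required activator VelD is absent, so *kepS* is not transcribed.
So KepS is not produced.
With no repressor bound, *vorQ* is transcribed.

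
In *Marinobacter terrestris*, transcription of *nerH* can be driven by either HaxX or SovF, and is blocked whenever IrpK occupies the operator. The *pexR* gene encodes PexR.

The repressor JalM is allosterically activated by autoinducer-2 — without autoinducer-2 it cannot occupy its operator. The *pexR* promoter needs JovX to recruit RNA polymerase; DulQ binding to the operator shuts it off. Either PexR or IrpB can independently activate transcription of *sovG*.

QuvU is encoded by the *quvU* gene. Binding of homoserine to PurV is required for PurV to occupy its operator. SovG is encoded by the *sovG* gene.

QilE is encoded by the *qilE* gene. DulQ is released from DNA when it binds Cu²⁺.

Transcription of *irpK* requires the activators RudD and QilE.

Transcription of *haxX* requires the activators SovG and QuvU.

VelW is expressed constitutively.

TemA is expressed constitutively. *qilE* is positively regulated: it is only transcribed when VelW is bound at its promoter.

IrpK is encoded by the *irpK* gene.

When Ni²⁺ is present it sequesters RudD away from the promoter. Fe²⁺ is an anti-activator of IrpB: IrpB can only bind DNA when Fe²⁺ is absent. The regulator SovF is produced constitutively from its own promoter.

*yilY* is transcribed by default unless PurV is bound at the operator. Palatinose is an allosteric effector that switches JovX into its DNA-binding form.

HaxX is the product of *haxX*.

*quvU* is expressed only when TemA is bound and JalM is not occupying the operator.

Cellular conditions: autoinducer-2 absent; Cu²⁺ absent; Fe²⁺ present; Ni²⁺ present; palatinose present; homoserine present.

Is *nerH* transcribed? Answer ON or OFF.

Palatinose is present, so JovX is active.
Cu²⁺ is absent, so DulQ is active.
With repressor DulQ bound, *pexR* is not transcribed.
So PexR is not produced.
Fe²⁺ is present, so IrpB is inactive.
No activator is available at the *sovG* promoter, so *sovG* is not transcribed.
So SovG is not produced.
TemA is produced constitutively and is active.
Autoinducer-2 is absent, so JalM is inactive.
No repressor is bound and TemA is active, so *quvU* is transcribed.
So QuvU is produced and active.
Required activator SovG is absent, so *haxX* is not transcribed.
So HaxX is not produced.
Ni²⁺ is present, so RudD is inactive.
VelW is produced constitutively and is active.
No repressor is bound and VelW is active, so *qilE* is transcribed.
So QilE is produced and active.
Required activator RudD is absent, so *irpK* is not transcribed.
So IrpK is not produced.
SovF is produced constitutively and is active.
Activator SovF is present, so *nerH* is transcribed.

ON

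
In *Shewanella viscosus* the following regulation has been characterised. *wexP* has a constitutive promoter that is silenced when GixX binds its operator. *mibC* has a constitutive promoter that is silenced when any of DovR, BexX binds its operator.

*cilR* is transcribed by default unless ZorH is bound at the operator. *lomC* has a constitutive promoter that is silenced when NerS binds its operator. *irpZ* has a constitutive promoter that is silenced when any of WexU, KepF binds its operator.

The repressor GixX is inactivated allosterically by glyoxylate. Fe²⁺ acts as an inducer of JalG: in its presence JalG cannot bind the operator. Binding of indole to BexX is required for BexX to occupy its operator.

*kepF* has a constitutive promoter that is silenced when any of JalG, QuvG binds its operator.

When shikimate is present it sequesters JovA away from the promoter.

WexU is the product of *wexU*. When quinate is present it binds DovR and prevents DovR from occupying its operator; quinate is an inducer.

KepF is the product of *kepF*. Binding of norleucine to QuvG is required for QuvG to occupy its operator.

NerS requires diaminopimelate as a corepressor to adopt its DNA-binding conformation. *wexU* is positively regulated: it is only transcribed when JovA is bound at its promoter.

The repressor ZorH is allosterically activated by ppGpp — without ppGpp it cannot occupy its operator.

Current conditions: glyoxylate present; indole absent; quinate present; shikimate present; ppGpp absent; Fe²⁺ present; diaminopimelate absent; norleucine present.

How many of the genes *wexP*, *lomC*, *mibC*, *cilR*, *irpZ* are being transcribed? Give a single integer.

5

Glyoxylate is present, so GixX is inactive.
With no repressor bound, *wexP* is transcribed.
→ *wexP* is ON.
Diaminopimelate is absent, so NerS is inactive.
With no repressor bound, *lomC* is transcribed.
→ *lomC* is ON.
Quinate is present, so DovR is inactive.
Indole is absent, so BexX is inactive.
With no repressor bound, *mibC* is transcribed.
→ *mibC* is ON.
ppGpp is absent, so ZorH is inactive.
With no repressor bound, *cilR* is transcribed.
→ *cilR* is ON.
Shikimate is present, so JovA is inactive.
Required activator JovA is absent, so *wexU* is not transcribed.
So WexU is not produced.
Fe²⁺ is present, so JalG is inactive.
Norleucine is present, so QuvG is active.
With repressor QuvG bound, *kepF* is not transcribed.
So KepF is not produced.
With no repressor bound, *irpZ* is transcribed.
→ *irpZ* is ON.
5 of the 5 genes are transcribed.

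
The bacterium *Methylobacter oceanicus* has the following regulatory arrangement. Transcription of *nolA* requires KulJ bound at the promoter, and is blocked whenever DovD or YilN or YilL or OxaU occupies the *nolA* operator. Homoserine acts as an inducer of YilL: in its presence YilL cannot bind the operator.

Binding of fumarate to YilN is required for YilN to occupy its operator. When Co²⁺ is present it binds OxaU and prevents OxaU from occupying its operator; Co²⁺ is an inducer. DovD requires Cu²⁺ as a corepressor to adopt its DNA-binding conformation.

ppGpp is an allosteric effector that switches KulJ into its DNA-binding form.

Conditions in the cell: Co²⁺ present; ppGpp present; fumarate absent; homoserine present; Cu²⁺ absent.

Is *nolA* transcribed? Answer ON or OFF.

Cu²⁺ is absent, so DovD is inactive.
ppGpp is present, so KulJ is active.
Fumarate is absent, so YilN is inactive.
Homoserine is present, so YilL is inactive.
Co²⁺ is present, so OxaU is inactive.
No repressor is bound and KulJ is active, so *nolA* is transcribed.

ON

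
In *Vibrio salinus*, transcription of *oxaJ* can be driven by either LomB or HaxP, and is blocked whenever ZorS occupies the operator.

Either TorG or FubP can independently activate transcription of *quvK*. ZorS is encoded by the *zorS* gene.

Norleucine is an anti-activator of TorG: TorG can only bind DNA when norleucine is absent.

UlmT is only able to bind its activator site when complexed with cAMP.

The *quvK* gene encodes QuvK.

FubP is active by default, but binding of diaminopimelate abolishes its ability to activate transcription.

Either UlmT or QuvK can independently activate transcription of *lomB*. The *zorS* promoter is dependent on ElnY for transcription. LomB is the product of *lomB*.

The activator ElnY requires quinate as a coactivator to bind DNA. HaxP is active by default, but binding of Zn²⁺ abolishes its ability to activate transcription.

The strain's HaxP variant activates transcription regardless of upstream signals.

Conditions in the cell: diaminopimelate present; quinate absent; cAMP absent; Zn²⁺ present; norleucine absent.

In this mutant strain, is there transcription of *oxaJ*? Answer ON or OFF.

ON

cAMP is absent, so UlmT is inactive.
Norleucine is absent, so TorG is active.
Diaminopimelate is present, so FubP is inactive.
Activator TorG is present, so *quvK* is transcribed.
So QuvK is produced and active.
Activator QuvK is present, so *lomB* is transcribed.
So LomB is produced and active.
HaxP is constitutively active in this strain.
Quinate is absent, so ElnY is inactive.
Required activator ElnY is absent, so *zorS* is not transcribed.
So ZorS is not produced.
Activator LomB is present, so *oxaJ* is transcribed.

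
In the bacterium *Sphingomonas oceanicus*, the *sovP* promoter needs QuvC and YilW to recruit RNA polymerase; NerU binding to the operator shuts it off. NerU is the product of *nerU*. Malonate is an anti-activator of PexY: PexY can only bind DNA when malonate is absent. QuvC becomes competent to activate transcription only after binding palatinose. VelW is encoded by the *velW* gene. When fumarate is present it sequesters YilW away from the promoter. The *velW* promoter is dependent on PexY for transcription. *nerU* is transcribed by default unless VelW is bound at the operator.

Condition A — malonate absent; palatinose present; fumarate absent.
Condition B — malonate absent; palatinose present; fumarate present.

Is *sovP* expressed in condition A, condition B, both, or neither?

Condition A:
Malonate is absent, so PexY is active.
No repressor is bound and PexY is active, so *velW* is transcribed.
So VelW is produced and active.
With repressor VelW bound, *nerU* is not transcribed.
So NerU is not produced.
Palatinose is present, so QuvC is active.
Fumarate is absent, so YilW is active.
No repressor is bound and QuvC and YilW are active, so *sovP* is transcribed.
→ *sovP* is ON in A.
Condition B:
Malonate is absent, so PexY is active.
No repressor is bound and PexY is active, so *velW* is transcribed.
So VelW is produced and active.
With repressor VelW bound, *nerU* is not transcribed.
So NerU is not produced.
Palatinose is present, so QuvC is active.
Fumarate is present, so YilW is inactive.
Required activator YilW is absent, so *sovP* is not transcribed.
→ *sovP* is OFF in B.

A only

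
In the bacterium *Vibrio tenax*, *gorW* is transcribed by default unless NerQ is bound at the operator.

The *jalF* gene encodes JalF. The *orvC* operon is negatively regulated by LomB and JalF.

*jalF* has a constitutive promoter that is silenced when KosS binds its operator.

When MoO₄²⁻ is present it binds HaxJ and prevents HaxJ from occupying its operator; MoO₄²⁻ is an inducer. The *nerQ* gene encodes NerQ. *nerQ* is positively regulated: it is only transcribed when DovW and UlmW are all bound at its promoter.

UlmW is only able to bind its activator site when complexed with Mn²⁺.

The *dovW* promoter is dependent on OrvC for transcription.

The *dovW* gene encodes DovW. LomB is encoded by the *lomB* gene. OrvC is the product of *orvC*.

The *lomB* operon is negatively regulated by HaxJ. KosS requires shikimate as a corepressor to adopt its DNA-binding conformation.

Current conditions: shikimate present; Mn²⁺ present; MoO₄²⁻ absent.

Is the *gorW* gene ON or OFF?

OFF

MoO₄²⁻ is absent, so HaxJ is active.
With repressor HaxJ bound, *lomB* is not transcribed.
So LomB is not produced.
Shikimate is present, so KosS is active.
With repressor KosS bound, *jalF* is not transcribed.
So JalF is not produced.
With no repressor bound, *orvC* is transcribed.
So OrvC is produced and active.
No repressor is bound and OrvC is active, so *dovW* is transcribed.
So DovW is produced and active.
Mn²⁺ is present, so UlmW is active.
No repressor is bound and DovW and UlmW are active, so *nerQ* is transcribed.
So NerQ is produced and active.
With repressor NerQ bound, *gorW* is not transcribed.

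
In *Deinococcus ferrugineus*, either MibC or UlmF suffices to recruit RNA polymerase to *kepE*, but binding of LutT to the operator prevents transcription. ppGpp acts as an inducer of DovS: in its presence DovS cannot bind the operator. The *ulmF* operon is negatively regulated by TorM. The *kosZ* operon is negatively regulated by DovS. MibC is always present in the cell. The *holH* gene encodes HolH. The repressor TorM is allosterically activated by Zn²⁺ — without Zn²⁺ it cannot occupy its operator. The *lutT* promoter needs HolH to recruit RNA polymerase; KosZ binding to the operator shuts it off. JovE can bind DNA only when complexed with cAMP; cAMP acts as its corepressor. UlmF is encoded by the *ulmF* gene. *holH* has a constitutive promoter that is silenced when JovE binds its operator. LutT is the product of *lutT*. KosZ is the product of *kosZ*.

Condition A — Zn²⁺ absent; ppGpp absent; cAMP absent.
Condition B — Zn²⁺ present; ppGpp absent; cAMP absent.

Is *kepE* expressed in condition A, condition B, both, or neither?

Condition A:
MibC is produced constitutively and is active.
Zn²⁺ is absent, so TorM is inactive.
With no repressor bound, *ulmF* is transcribed.
So UlmF is produced and active.
ppGpp is absent, so DovS is active.
With repressor DovS bound, *kosZ* is not transcribed.
So KosZ is not produced.
cAMP is absent, so JovE is inactive.
With no repressor bound, *holH* is transcribed.
So HolH is produced and active.
No repressor is bound and HolH is active, so *lutT* is transcribed.
So LutT is produced and active.
With repressor LutT bound, *kepE* is not transcribed.
→ *kepE* is OFF in A.
Condition B:
MibC is produced constitutively and is active.
Zn²⁺ is present, so TorM is active.
With repressor TorM bound, *ulmF* is not transcribed.
So UlmF is not produced.
ppGpp is absent, so DovS is active.
With repressor DovS bound, *kosZ* is not transcribed.
So KosZ is not produced.
cAMP is absent, so JovE is inactive.
With no repressor bound, *holH* is transcribed.
So HolH is produced and active.
No repressor is bound and HolH is active, so *lutT* is transcribed.
So LutT is produced and active.
With repressor LutT bound, *kepE* is not transcribed.
→ *kepE* is OFF in B.

neither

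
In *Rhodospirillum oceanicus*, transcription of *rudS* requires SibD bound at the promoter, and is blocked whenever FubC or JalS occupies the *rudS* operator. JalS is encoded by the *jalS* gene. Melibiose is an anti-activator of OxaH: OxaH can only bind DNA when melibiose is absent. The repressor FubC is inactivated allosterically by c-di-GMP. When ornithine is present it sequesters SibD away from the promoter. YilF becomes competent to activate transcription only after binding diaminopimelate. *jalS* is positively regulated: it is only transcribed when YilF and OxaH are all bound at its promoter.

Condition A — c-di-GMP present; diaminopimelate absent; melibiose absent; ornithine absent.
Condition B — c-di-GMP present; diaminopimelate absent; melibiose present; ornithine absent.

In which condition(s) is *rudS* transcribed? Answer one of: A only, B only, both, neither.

Condition A:
c-di-GMP is present, so FubC is inactive.
Diaminopimelate is absent, so YilF is inactive.
Melibiose is absent, so OxaH is active.
Required activator YilF is absent, so *jalS* is not transcribed.
So JalS is not produced.
Ornithine is absent, so SibD is active.
No repressor is bound and SibD is active, so *rudS* is transcribed.
→ *rudS* is ON in A.
Condition B:
c-di-GMP is present, so FubC is inactive.
Diaminopimelate is absent, so YilF is inactive.
Melibiose is present, so OxaH is inactive.
Required activator YilF is absent, so *jalS* is not transcribed.
So JalS is not produced.
Ornithine is absent, so SibD is active.
No repressor is bound and SibD is active, so *rudS* is transcribed.
→ *rudS* is ON in B.

both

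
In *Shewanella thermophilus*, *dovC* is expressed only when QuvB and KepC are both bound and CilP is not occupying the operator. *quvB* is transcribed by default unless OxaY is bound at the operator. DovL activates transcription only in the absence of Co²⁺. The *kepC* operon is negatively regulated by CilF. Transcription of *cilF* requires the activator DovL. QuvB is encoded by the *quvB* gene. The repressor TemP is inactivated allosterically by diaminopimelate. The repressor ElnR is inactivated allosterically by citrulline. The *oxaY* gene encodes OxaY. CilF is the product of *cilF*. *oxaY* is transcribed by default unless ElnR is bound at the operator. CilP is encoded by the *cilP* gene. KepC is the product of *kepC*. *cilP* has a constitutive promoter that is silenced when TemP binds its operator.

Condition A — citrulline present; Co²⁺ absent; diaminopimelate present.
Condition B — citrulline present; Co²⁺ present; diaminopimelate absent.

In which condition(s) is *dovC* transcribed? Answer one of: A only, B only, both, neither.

Condition A:
Citrulline is present, so ElnR is inactive.
With no repressor bound, *oxaY* is transcribed.
So OxaY is produced and active.
With repressor OxaY bound, *quvB* is not transcribed.
So QuvB is not produced.
Co²⁺ is absent, so DovL is active.
No repressor is bound and DovL is active, so *cilF* is transcribed.
So CilF is produced and active.
With repressor CilF bound, *kepC* is not transcribed.
So KepC is not produced.
Diaminopimelate is present, so TemP is inactive.
With no repressor bound, *cilP* is transcribed.
So CilP is produced and active.
With repressor CilP bound, *dovC* is not transcribed.
→ *dovC* is OFF in A.
Condition B:
Citrulline is present, so ElnR is inactive.
With no repressor bound, *oxaY* is transcribed.
So OxaY is produced and active.
With repressor OxaY bound, *quvB* is not transcribed.
So QuvB is not produced.
Co²⁺ is present, so DovL is inactive.
Required activator DovL is absent, so *cilF* is not transcribed.
So CilF is not produced.
With no repressor bound, *kepC* is transcribed.
So KepC is produced and active.
Diaminopimelate is absent, so TemP is active.
With repressor TemP bound, *cilP* is not transcribed.
So CilP is not produced.
Required activator QuvB is absent, so *dovC* is not transcribed.
→ *dovC* is OFF in B.

neither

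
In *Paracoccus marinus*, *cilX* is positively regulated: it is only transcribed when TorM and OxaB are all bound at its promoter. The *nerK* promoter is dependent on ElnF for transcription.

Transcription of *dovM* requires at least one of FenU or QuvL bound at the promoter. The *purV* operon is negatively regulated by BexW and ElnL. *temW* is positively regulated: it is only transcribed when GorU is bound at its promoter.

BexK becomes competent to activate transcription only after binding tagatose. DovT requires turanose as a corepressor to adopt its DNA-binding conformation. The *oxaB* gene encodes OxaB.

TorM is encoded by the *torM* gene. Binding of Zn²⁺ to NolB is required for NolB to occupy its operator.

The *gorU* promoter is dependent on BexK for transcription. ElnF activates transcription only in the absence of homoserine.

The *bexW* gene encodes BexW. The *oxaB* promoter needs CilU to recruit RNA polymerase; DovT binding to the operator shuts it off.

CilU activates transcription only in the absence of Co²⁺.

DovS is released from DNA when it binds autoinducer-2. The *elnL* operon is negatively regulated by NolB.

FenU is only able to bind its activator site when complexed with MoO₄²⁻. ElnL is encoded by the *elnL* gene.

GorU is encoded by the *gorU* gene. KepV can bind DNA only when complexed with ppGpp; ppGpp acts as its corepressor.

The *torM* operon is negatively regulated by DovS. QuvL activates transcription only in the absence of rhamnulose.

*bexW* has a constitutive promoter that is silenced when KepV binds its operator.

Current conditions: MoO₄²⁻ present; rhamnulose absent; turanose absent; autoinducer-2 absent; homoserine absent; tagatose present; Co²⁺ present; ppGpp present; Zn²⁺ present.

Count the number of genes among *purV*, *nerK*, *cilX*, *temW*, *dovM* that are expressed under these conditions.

4

ppGpp is present, so KepV is active.
With repressor KepV bound, *bexW* is not transcribed.
So BexW is not produced.
Zn²⁺ is present, so NolB is active.
With repressor NolB bound, *elnL* is not transcribed.
So ElnL is not produced.
With no repressor bound, *purV* is transcribed.
→ *purV* is ON.
Homoserine is absent, so ElnF is active.
No repressor is bound and ElnF is active, so *nerK* is transcribed.
→ *nerK* is ON.
Autoinducer-2 is absent, so DovS is active.
With repressor DovS bound, *torM* is not transcribed.
So TorM is not produced.
Co²⁺ is present, so CilU is inactive.
Turanose is absent, so DovT is inactive.
Required activator CilU is absent, so *oxaB* is not transcribed.
So OxaB is not produced.
Required activator TorM is absent, so *cilX* is not transcribed.
→ *cilX* is OFF.
Tagatose is present, so BexK is active.
No repressor is bound and BexK is active, so *gorU* is transcribed.
So GorU is produced and active.
No repressor is bound and GorU is active, so *temW* is transcribed.
→ *temW* is ON.
MoO₄²⁻ is present, so FenU is active.
Rhamnulose is absent, so QuvL is active.
Activator FenU is present, so *dovM* is transcribed.
→ *dovM* is ON.
4 of the 5 genes are transcribed.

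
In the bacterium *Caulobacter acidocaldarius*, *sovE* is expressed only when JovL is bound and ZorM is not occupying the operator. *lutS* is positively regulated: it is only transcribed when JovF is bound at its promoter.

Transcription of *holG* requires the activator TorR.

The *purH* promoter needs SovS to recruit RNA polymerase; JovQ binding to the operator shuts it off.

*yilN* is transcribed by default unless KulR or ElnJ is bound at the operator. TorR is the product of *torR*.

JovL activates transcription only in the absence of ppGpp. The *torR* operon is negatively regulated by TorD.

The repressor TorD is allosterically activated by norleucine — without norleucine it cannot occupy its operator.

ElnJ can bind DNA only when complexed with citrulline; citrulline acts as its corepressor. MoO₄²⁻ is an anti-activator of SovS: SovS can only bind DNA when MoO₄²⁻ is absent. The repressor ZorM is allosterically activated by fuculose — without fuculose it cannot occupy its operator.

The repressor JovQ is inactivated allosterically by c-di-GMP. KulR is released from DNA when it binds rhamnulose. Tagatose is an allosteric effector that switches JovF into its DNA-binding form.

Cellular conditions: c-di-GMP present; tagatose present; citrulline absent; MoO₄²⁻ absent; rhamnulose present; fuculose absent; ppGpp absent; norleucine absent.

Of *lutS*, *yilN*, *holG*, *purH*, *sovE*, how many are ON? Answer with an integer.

5

Tagatose is present, so JovF is active.
No repressor is bound and JovF is active, so *lutS* is transcribed.
→ *lutS* is ON.
Rhamnulose is present, so KulR is inactive.
Citrulline is absent, so ElnJ is inactive.
With no repressor bound, *yilN* is transcribed.
→ *yilN* is ON.
Norleucine is absent, so TorD is inactive.
With no repressor bound, *torR* is transcribed.
So TorR is produced and active.
No repressor is bound and TorR is active, so *holG* is transcribed.
→ *holG* is ON.
c-di-GMP is present, so JovQ is inactive.
MoO₄²⁻ is absent, so SovS is active.
No repressor is bound and SovS is active, so *purH* is transcribed.
→ *purH* is ON.
Fuculose is absent, so ZorM is inactive.
ppGpp is absent, so JovL is active.
No repressor is bound and JovL is active, so *sovE* is transcribed.
→ *sovE* is ON.
5 of the 5 genes are transcribed.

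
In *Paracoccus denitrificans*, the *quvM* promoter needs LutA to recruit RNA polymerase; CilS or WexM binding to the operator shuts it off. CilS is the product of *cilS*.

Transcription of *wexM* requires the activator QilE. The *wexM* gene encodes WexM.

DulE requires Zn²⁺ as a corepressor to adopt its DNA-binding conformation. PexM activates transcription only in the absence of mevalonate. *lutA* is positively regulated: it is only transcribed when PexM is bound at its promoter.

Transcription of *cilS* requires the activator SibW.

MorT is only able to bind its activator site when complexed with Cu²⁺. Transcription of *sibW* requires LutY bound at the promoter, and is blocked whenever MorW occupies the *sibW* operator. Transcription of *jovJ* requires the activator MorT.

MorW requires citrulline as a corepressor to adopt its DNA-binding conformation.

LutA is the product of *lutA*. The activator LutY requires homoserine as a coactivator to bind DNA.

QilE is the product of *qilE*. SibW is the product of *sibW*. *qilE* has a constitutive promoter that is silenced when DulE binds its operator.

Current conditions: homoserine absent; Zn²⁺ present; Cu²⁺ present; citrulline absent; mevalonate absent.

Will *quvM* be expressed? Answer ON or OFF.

Citrulline is absent, so MorW is inactive.
Homoserine is absent, so LutY is inactive.
Required activator LutY is absent, so *sibW* is not transcribed.
So SibW is not produced.
Required activator SibW is absent, so *cilS* is not transcribed.
So CilS is not produced.
Mevalonate is absent, so PexM is active.
No repressor is bound and PexM is active, so *lutA* is transcribed.
So LutA is produced and active.
Zn²⁺ is present, so DulE is active.
With repressor DulE bound, *qilE* is not transcribed.
So QilE is not produced.
Required activator QilE is absent, so *wexM* is not transcribed.
So WexM is not produced.
No repressor is bound and LutA is active, so *quvM* is transcribed.

ON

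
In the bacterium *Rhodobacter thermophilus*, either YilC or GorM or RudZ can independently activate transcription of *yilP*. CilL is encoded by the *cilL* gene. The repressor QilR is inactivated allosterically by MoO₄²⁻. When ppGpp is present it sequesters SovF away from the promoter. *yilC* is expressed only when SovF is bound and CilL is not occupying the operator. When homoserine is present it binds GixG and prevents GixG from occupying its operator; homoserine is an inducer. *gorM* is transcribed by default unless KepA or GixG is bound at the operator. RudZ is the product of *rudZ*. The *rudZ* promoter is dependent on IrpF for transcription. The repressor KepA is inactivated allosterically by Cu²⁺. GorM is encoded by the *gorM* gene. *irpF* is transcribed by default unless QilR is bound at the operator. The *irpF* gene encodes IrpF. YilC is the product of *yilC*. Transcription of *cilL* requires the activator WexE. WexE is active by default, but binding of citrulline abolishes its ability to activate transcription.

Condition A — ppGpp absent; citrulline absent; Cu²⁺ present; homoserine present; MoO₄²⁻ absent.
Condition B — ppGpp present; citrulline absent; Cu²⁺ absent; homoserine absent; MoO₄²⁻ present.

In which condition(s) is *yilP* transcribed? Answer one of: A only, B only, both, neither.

both

Condition A:
ppGpp is absent, so SovF is active.
Citrulline is absent, so WexE is active.
No repressor is bound and WexE is active, so *cilL* is transcribed.
So CilL is produced and active.
With repressor CilL bound, *yilC* is not transcribed.
So YilC is not produced.
Cu²⁺ is present, so KepA is inactive.
Homoserine is present, so GixG is inactive.
With no repressor bound, *gorM* is transcribed.
So GorM is produced and active.
MoO₄²⁻ is absent, so QilR is active.
With repressor QilR bound, *irpF* is not transcribed.
So IrpF is not produced.
Required activator IrpF is absent, so *rudZ* is not transcribed.
So RudZ is not produced.
Activator GorM is present, so *yilP* is transcribed.
→ *yilP* is ON in A.
Condition B:
ppGpp is present, so SovF is inactive.
Citrulline is absent, so WexE is active.
No repressor is bound and WexE is active, so *cilL* is transcribed.
So CilL is produced and active.
With repressor CilL bound, *yilC* is not transcribed.
So YilC is not produced.
Cu²⁺ is absent, so KepA is active.
Homoserine is absent, so GixG is active.
With repressor KepA bound, *gorM* is not transcribed.
So GorM is not produced.
MoO₄²⁻ is present, so QilR is inactive.
With no repressor bound, *irpF* is transcribed.
So IrpF is produced and active.
No repressor is bound and IrpF is active, so *rudZ* is transcribed.
So RudZ is produced and active.
Activator RudZ is present, so *yilP* is transcribed.
→ *yilP* is ON in B.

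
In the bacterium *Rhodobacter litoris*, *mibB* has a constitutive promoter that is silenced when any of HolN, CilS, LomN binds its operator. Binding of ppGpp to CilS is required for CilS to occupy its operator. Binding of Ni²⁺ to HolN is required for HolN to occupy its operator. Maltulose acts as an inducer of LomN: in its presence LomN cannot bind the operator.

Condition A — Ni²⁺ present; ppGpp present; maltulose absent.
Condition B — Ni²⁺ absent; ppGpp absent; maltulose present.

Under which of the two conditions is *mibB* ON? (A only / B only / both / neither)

Condition A:
Ni²⁺ is present, so HolN is active.
ppGpp is present, so CilS is active.
Maltulose is absent, so LomN is active.
With repressor HolN bound, *mibB* is not transcribed.
→ *mibB* is OFF in A.
Condition B:
Ni²⁺ is absent, so HolN is inactive.
ppGpp is absent, so CilS is inactive.
Maltulose is present, so LomN is inactive.
With no repressor bound, *mibB* is transcribed.
→ *mibB* is ON in B.

B only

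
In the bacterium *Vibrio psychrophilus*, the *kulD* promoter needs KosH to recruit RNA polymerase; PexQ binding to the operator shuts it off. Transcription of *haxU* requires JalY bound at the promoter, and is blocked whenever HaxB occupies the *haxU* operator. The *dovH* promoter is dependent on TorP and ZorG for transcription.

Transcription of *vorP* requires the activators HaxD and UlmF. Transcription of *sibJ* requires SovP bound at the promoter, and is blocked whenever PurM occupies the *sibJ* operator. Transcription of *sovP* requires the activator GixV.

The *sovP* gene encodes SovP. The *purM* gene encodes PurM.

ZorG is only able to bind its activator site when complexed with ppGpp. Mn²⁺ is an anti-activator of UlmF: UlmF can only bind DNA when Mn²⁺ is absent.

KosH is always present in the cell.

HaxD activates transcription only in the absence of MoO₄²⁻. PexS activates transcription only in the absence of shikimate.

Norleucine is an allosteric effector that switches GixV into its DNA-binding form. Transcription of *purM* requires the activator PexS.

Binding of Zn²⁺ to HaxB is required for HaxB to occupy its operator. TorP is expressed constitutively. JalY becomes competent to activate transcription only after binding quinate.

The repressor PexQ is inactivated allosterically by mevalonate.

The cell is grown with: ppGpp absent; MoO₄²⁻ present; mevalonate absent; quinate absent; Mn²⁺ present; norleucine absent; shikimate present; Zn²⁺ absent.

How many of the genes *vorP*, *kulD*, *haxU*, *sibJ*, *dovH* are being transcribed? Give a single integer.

0

MoO₄²⁻ is present, so HaxD is inactive.
Mn²⁺ is present, so UlmF is inactive.
Required activator HaxD is absent, so *vorP* is not transcribed.
→ *vorP* is OFF.
KosH is produced constitutively and is active.
Mevalonate is absent, so PexQ is active.
With repressor PexQ bound, *kulD* is not transcribed.
→ *kulD* is OFF.
Quinate is absent, so JalY is inactive.
Zn²⁺ is absent, so HaxB is inactive.
Required activator JalY is absent, so *haxU* is not transcribed.
→ *haxU* is OFF.
Shikimate is present, so PexS is inactive.
Required activator PexS is absent, so *purM* is not transcribed.
So PurM is not produced.
Norleucine is absent, so GixV is inactive.
Required activator GixV is absent, so *sovP* is not transcribed.
So SovP is not produced.
Required activator SovP is absent, so *sibJ* is not transcribed.
→ *sibJ* is OFF.
TorP is produced constitutively and is active.
ppGpp is absent, so ZorG is inactive.
Required activator ZorG is absent, so *dovH* is not transcribed.
→ *dovH* is OFF.
0 of the 5 genes are transcribed.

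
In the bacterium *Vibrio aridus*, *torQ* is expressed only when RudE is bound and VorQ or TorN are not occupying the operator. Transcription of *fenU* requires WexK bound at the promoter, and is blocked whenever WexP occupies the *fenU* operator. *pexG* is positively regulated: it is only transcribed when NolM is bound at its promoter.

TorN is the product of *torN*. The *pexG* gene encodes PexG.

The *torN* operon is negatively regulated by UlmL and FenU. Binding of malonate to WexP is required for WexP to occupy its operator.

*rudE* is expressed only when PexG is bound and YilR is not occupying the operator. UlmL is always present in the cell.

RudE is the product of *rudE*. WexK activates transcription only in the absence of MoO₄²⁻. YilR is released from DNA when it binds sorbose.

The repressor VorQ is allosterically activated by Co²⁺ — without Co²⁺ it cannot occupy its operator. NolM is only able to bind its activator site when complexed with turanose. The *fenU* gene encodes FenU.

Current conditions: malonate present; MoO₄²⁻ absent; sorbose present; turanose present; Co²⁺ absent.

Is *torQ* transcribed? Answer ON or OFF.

ON

Sorbose is present, so YilR is inactive.
Turanose is present, so NolM is active.
No repressor is bound and NolM is active, so *pexG* is transcribed.
So PexG is produced and active.
No repressor is bound and PexG is active, so *rudE* is transcribed.
So RudE is produced and active.
Co²⁺ is absent, so VorQ is inactive.
UlmL is produced constitutively and is active.
Malonate is present, so WexP is active.
MoO₄²⁻ is absent, so WexK is active.
With repressor WexP bound, *fenU* is not transcribed.
So FenU is not produced.
With repressor UlmL bound, *torN* is not transcribed.
So TorN is not produced.
No repressor is bound and RudE is active, so *torQ* is transcribed.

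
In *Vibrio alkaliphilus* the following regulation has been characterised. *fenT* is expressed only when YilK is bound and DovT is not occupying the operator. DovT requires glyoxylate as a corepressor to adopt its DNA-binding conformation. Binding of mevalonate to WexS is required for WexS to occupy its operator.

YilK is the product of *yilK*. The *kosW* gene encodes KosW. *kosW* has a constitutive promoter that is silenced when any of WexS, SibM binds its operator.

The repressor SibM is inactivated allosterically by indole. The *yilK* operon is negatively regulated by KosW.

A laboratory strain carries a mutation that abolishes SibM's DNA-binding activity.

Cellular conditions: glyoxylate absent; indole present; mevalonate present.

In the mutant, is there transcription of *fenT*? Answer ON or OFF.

ON

Glyoxylate is absent, so DovT is inactive.
Mevalonate is present, so WexS is active.
SibM is non-functional in this strain, so it has no effect.
With repressor WexS bound, *kosW* is not transcribed.
So KosW is not produced.
With no repressor bound, *yilK* is transcribed.
So YilK is produced and active.
No repressor is bound and YilK is active, so *fenT* is transcribed.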